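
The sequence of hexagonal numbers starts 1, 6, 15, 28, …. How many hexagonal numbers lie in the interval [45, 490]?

11

The n-th hexagonal number is n(2n−1).
Smallest index with value ≥ 45: n = 5 (giving 45).
Largest index with value ≤ 490: n = 15 (giving 435).
Indices 5 through 15: 11 terms.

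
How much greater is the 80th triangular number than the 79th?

80

Consecutive triangular numbers differ by n: T_{80} − T_{79} = 80.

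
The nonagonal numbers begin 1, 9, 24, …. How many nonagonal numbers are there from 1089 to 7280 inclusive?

The n-th nonagonal number is n(7n−5)/2.
Smallest index with value ≥ 1089: n = 18 (giving 1089).
Largest index with value ≤ 7280: n = 45 (giving 6975).
Indices 18 through 45: 28 terms.

28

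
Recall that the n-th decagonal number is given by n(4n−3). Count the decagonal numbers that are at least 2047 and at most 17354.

The n-th decagonal number is n(4n−3).
Smallest index with value ≥ 2047: n = 23 (giving 2047).
Largest index with value ≤ 17354: n = 66 (giving 17226).
Indices 23 through 66: 44 terms.

44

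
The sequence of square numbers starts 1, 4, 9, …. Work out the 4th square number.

The 4th square number is n² with n = 4.
4² = 16.

16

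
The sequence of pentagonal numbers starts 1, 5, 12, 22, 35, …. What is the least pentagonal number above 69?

Solve n(3n−1)/2 > 69 for integer n.
The largest n with value ≤ 69 is 6 (since 51 ≤ 69 < 70), so the first above is n = 7, value 70.

70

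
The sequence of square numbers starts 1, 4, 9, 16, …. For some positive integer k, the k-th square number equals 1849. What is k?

We need n² = 1849, so n = √1849 = 43.
Check: 43² = 1849. ✓

43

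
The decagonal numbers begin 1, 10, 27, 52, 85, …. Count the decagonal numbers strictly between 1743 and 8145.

The n-th decagonal number is n(4n−3).
Smallest index with value > 1743: n = 22 (giving 1870).
Largest index with value < 8145: n = 45 (giving 7965).
Indices 22 through 45: 24 terms.

24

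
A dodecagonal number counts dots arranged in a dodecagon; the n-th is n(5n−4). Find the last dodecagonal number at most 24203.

Solve n(5n−4) ≤ 24203 for integer n.
n = 69 gives 23529 ≤ 24203, while n = 70 gives 24220 > 24203; so the answer is 23529.

23529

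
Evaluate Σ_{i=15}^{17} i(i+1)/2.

Σ i(i+1)/2 = (Σi² + Σi) / 2 over i = 15..17.
Σi = 153 − 105 = 48 and Σi² = 1785 − 1015 = 770.
(1·770 + 1·48) / 2 = 818/2 = 409.

409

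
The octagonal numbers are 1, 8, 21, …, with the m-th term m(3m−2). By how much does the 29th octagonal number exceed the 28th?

169

Consecutive octagonal numbers differ by 6n − 5: here 6·29 − 5 = 169.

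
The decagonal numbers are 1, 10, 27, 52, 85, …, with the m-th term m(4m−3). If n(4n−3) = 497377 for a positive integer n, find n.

Set n(4n−3) = 497377, giving 4n² − 3n − 497377 = 0.
The discriminant is 9 + 16·497377 = 7958041, and √7958041 = 2821.
So n = (3 + 2821) / 8 = 2824/8 = 353.

353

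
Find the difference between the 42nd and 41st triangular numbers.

42

Consecutive triangular numbers differ by n: T_{42} − T_{41} = 42.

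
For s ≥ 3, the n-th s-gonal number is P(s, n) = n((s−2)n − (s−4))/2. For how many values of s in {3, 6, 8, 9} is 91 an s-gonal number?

2

s = 3: P(3, 13) = 91. ✓
s = 6: P(6, 7) = 91. ✓
s = 8: P(8, 5) = 65 and P(8, 6) = 96; 91 is not s-gonal.
s = 9: P(9, 5) = 75 and P(9, 6) = 111; 91 is not s-gonal.
Hits: s ∈ {3, 6} → 2.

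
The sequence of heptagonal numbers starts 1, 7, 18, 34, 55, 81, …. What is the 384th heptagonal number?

368064

The 384th heptagonal number is n(5n−3)/2 with n = 384.
384·(5·384 − 3)/2 = 384·1917/2 = 368064.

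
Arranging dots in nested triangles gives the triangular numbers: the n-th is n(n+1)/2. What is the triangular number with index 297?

The 297th triangular number is n(n+1)/2 with n = 297.
297·298/2 = 88506/2 = 44253.

44253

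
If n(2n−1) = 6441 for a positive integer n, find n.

57

Set n(2n−1) = 6441, giving 2n² − n − 6441 = 0.
So n = (1 + 227) / 4 = 228/4 = 57.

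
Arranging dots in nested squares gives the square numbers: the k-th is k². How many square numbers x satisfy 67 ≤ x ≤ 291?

9

The n-th square number is n².
Smallest index with value ≥ 67: n = 9 (giving 81).
Largest index with value ≤ 291: n = 17 (giving 289).
Indices 9 through 17: 9 terms.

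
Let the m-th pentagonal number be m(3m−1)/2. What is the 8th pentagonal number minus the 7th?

22

Consecutive pentagonal numbers differ by 3n − 2: here 3·8 − 2 = 22.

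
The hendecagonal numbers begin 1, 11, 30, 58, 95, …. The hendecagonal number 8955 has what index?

Set n(9n−7)/2 = 8955, giving 9n² − 7n − 17910 = 0.
The discriminant is 49 + 72·8955 = 644809, and √644809 = 803.
So n = (7 + 803) / 18 = 810/18 = 45.

45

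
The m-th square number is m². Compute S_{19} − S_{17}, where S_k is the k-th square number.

19² = 361 and 17² = 289.
Difference: 361 − 289 = 72.

72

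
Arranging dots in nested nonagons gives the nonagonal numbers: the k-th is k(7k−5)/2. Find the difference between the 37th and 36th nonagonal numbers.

Consecutive nonagonal numbers differ by 7n − 6: here 7·37 − 6 = 253.

253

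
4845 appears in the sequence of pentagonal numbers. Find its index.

Set n(3n−1)/2 = 4845, giving 3n² − n − 9690 = 0.
The discriminant is 1 + 24·4845 = 116281, and √116281 = 341.
So n = (1 + 341) / 6 = 342/6 = 57.
Check: 57·(3·57 − 1)/2 = 4845. ✓

57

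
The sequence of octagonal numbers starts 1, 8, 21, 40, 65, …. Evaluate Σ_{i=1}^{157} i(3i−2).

Σ i(3i−2) = 3Σi² − 2Σi over i = 1..157.
Σi = 12403 and Σi² = 1302315.
3·1302315 − 2·12403 = 3882139.

3882139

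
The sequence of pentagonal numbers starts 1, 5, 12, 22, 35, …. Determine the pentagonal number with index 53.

The 53rd pentagonal number is n(3n−1)/2 with n = 53.
53·(3·53 − 1)/2 = 53·158/2 = 53·79 = 4187.

4187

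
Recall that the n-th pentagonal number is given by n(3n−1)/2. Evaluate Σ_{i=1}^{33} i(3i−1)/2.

18513

Σ i(3i−1)/2 = (3Σi² − Σi) / 2 over i = 1..33.
Σi = 561 and Σi² = 12529.
(3·12529 − 1·561) / 2 = 37026/2 = 18513.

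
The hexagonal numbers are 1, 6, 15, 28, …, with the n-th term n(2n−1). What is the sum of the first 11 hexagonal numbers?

Σ i(2i−1) = 2Σi² − Σi over i = 1..11.
Σi = 66 and Σi² = 506.
2·506 − 1·66 = 946.

946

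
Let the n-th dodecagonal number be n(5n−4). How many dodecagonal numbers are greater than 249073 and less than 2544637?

The n-th dodecagonal number is n(5n−4).
Smallest index with value > 249073: n = 224 (giving 249984).
Largest index with value < 2544637: n = 713 (giving 2538993).
Indices 224 through 713: 490 terms.

490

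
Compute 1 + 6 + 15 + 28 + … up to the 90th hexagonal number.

490035

Σ i(2i−1) = 2Σi² − Σi over i = 1..90.
Σi = 4095 and Σi² = 247065.
2·247065 − 1·4095 = 490035.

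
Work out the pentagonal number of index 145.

31465

The 145th pentagonal number is n(3n−1)/2 with n = 145.
145·(3·145 − 1)/2 = 145·434/2 = 145·217 = 31465.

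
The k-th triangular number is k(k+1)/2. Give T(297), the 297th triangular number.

The 297th triangular number is n(n+1)/2 with n = 297.
297·298/2 = 88506/2 = 44253.

44253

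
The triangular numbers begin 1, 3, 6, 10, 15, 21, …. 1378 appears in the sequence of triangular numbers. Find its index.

Set n(n+1)/2 = 1378, giving n² + n − 2756 = 0.
The discriminant is 1 + 8·1378 = 11025, and √11025 = 105.
So n = (-1 + 105) / 2 = 104/2 = 52.

52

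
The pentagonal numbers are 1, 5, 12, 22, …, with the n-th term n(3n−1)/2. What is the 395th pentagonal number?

233840

395·(3·395 − 1)/2 = 395·1184/2 = 395·592 = 233840.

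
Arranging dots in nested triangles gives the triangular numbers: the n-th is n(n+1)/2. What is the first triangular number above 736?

741

Solve n(n+1)/2 > 736 for integer n.
The largest n with value ≤ 736 is 37 (since 703 ≤ 736 < 741), so the first above is n = 38, value 741.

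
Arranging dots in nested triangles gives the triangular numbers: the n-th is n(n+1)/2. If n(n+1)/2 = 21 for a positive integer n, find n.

Set n(n+1)/2 = 21, giving n² + n − 42 = 0.
The discriminant is 1 + 8·21 = 169, and √169 = 13.
So n = (-1 + 13) / 2 = 12/2 = 6.

6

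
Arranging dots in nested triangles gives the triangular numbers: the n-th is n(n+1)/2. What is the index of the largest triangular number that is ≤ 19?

5

Solve n(n+1)/2 ≤ 19 for integer n.
n = 5 gives 15 ≤ 19, while n = 6 gives 21 > 19; so the answer is index 5.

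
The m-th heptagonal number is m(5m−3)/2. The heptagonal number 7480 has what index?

Set n(5n−3)/2 = 7480, giving 5n² − 3n − 14960 = 0.
So n = (3 + 547) / 10 = 550/10 = 55.

55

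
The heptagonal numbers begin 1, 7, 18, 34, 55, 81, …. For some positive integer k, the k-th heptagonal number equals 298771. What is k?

346

Set n(5n−3)/2 = 298771, giving 5n² − 3n − 597542 = 0.
The discriminant is 9 + 40·298771 = 11950849, and √11950849 = 3457.
So n = (3 + 3457) / 10 = 3460/10 = 346.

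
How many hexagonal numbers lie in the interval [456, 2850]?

The n-th hexagonal number is n(2n−1).
Smallest index with value ≥ 456: n = 16 (giving 496).
Largest index with value ≤ 2850: n = 38 (giving 2850).
Indices 16 through 38: 23 terms.

23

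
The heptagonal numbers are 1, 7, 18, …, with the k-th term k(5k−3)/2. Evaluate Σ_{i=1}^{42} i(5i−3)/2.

Σ i(5i−3)/2 = (5Σi² − 3Σi) / 2 over i = 1..42.
Σi = 903 and Σi² = 25585.
(5·25585 − 3·903) / 2 = 125216/2 = 62608.

62608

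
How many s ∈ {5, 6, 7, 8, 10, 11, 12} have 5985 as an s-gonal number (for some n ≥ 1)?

2

s = 5: P(5, 63) = 5922 and P(5, 64) = 6112; 5985 is not s-gonal.
s = 6: P(6, 54) = 5778 and P(6, 55) = 5995; 5985 is not s-gonal.
s = 7: P(7, 49) = 5929 and P(7, 50) = 6175; 5985 is not s-gonal.
s = 8: P(8, 45) = 5985. ✓
s = 10: P(10, 39) = 5967 and P(10, 40) = 6280; 5985 is not s-gonal.
s = 11: P(11, 36) = 5706 and P(11, 37) = 6031; 5985 is not s-gonal.
s = 12: P(12, 35) = 5985. ✓
Hits: s ∈ {8, 12} → 2.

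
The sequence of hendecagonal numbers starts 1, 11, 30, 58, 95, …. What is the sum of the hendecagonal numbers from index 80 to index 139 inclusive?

Σ i(9i−7)/2 = (9Σi² − 7Σi) / 2 over i = 80..139.
Σi = 9730 − 3160 = 6570 and Σi² = 904890 − 167480 = 737410.
(9·737410 − 7·6570) / 2 = 6590700/2 = 3295350.

3295350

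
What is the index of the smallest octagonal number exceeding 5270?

43

Solve n(3n−2) > 5270 for integer n.
The largest n with value ≤ 5270 is 42 (since 5208 ≤ 5270 < 5461), so the first above is n = 43, value 5461.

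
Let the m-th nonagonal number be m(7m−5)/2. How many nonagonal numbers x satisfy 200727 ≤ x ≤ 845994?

The n-th nonagonal number is n(7n−5)/2.
Smallest index with value ≥ 200727: n = 240 (giving 201000).
Largest index with value ≤ 845994: n = 492 (giving 845994).
Indices 240 through 492: 253 terms.

253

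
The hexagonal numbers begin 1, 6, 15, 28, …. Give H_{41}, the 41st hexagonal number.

41·(2·41 − 1) = 41·81 = 3321.

3321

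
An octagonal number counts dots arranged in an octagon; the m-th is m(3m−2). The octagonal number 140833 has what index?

217

Set n(3n−2) = 140833, giving 3n² − 2n − 140833 = 0.
The discriminant is 4 + 12·140833 = 1690000, and √1690000 = 1300.
So n = (2 + 1300) / 6 = 1302/6 = 217.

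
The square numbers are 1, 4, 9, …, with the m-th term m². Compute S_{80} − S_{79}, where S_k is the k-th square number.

159

n² − (n−1)² = 2n − 1, so 80² − 79² = 2·80 − 1 = 159.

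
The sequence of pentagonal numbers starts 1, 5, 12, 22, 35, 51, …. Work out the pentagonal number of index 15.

The 15th pentagonal number is n(3n−1)/2 with n = 15.
15·(3·15 − 1)/2 = 15·44/2 = 15·22 = 330.

330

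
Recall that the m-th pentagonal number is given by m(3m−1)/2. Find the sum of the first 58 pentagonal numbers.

Σ i(3i−1)/2 = (3Σi² − Σi) / 2 over i = 1..58.
Σi = 1711 and Σi² = 66729.
(3·66729 − 1·1711) / 2 = 198476/2 = 99238.

99238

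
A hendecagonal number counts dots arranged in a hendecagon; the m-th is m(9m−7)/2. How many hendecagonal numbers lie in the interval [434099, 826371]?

118

The n-th hendecagonal number is n(9n−7)/2.
Smallest index with value ≥ 434099: n = 311 (giving 434156).
Largest index with value ≤ 826371: n = 428 (giving 822830).
Indices 311 through 428: 118 terms.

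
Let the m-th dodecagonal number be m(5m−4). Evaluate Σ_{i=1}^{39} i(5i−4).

99580

Σ i(5i−4) = 5Σi² − 4Σi over i = 1..39.
Σi = 780 and Σi² = 20540.
5·20540 − 4·780 = 99580.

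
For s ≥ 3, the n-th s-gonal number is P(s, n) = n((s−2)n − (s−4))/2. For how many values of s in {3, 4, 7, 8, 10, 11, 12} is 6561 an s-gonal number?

s = 3: P(3, 114) = 6555 and P(3, 115) = 6670; 6561 is not s-gonal.
s = 4: P(4, 81) = 6561. ✓
s = 7: P(7, 51) = 6426 and P(7, 52) = 6682; 6561 is not s-gonal.
s = 8: P(8, 47) = 6533 and P(8, 48) = 6816; 6561 is not s-gonal.
s = 10: P(10, 40) = 6280 and P(10, 41) = 6601; 6561 is not s-gonal.
s = 11: P(11, 38) = 6365 and P(11, 39) = 6708; 6561 is not s-gonal.
s = 12: P(12, 36) = 6336 and P(12, 37) = 6697; 6561 is not s-gonal.
Hits: s ∈ {4} → 1.

1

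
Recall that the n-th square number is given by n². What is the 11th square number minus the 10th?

n² − (n−1)² = 2n − 1, so 11² − 10² = 2·11 − 1 = 21.

21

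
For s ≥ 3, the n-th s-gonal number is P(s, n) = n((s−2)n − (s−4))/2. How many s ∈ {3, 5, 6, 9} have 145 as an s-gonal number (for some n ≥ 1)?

s = 3: P(3, 16) = 136 and P(3, 17) = 153; 145 is not s-gonal.
s = 5: P(5, 10) = 145. ✓
s = 6: P(6, 8) = 120 and P(6, 9) = 153; 145 is not s-gonal.
s = 9: P(9, 6) = 111 and P(9, 7) = 154; 145 is not s-gonal.
Hits: s ∈ {5} → 1.

1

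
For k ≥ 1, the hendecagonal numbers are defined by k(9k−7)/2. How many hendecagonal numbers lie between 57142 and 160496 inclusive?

The n-th hendecagonal number is n(9n−7)/2.
Smallest index with value ≥ 57142: n = 114 (giving 58083).
Largest index with value ≤ 160496: n = 189 (giving 160083).
Indices 114 through 189: 76 terms.

76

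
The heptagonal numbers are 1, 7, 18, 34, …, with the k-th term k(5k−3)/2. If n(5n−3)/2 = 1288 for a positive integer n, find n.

Set n(5n−3)/2 = 1288, giving 5n² − 3n − 2576 = 0.
So n = (3 + 227) / 10 = 230/10 = 23.
Check: 23·(5·23 − 3)/2 = 1288. ✓

23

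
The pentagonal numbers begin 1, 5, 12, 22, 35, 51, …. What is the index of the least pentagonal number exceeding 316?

Solve n(3n−1)/2 > 316 for integer n.
The largest n with value ≤ 316 is 14 (since 287 ≤ 316 < 330), so the first above is n = 15, value 330.

15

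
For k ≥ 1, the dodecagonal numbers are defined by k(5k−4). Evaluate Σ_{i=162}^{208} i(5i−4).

Σ i(5i−4) = 5Σi² − 4Σi over i = 162..208.
Σi = 21736 − 13041 = 8695 and Σi² = 3021304 − 1404081 = 1617223.
5·1617223 − 4·8695 = 8051335.

8051335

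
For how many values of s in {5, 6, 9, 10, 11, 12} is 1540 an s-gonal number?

s = 5: P(5, 32) = 1520 and P(5, 33) = 1617; 1540 is not s-gonal.
s = 6: P(6, 28) = 1540. ✓
s = 9: P(9, 21) = 1491 and P(9, 22) = 1639; 1540 is not s-gonal.
s = 10: P(10, 20) = 1540. ✓
s = 11: P(11, 18) = 1395 and P(11, 19) = 1558; 1540 is not s-gonal.
s = 12: P(12, 17) = 1377 and P(12, 18) = 1548; 1540 is not s-gonal.
Hits: s ∈ {6, 10} → 2.

2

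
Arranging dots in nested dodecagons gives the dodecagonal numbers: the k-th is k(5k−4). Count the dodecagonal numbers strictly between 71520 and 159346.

58

The n-th dodecagonal number is n(5n−4).
Smallest index with value > 71520: n = 121 (giving 72721).
Largest index with value < 159346: n = 178 (giving 157708).
Indices 121 through 178: 58 terms.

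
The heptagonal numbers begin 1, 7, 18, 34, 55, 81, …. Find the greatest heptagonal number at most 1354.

1288

Solve n(5n−3)/2 ≤ 1354 for integer n.
n = 23 gives 1288 ≤ 1354, while n = 24 gives 1404 > 1354; so the answer is 1288.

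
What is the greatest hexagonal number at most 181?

153

Solve n(2n−1) ≤ 181 for integer n.
n = 9 gives 153 ≤ 181, while n = 10 gives 190 > 181; so the answer is 153.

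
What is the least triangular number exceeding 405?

Solve n(n+1)/2 > 405 for integer n.
The largest n with value ≤ 405 is 27 (since 378 ≤ 405 < 406), so the first above is n = 28, value 406.

406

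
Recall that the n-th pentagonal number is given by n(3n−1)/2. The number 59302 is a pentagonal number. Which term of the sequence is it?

199

Set n(3n−1)/2 = 59302, giving 3n² − n − 118604 = 0.
The discriminant is 1 + 24·59302 = 1423249, and √1423249 = 1193.
So n = (1 + 1193) / 6 = 1194/6 = 199.
Check: 199·(3·199 − 1)/2 = 59302. ✓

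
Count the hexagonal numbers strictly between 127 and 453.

The n-th hexagonal number is n(2n−1).
Smallest index with value > 127: n = 9 (giving 153).
Largest index with value < 453: n = 15 (giving 435).
Indices 9 through 15: 7 terms.

7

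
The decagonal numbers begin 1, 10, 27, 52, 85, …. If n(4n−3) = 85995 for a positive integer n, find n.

147

Set n(4n−3) = 85995, giving 4n² − 3n − 85995 = 0.
The discriminant is 9 + 16·85995 = 1375929, and √1375929 = 1173.
So n = (3 + 1173) / 8 = 1176/8 = 147.
Check: 147·(4·147 − 3) = 85995. ✓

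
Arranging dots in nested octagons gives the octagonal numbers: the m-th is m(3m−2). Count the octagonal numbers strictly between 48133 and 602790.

The n-th octagonal number is n(3n−2).
Smallest index with value > 48133: n = 128 (giving 48896).
Largest index with value < 602790: n = 448 (giving 601216).
Indices 128 through 448: 321 terms.

321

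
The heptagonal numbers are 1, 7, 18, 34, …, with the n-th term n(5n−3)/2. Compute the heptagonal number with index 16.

The 16th heptagonal number is n(5n−3)/2 with n = 16.
16·(5·16 − 3)/2 = 16·77/2 = 616.

616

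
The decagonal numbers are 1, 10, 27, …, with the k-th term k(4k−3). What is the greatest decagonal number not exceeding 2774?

Solve n(4n−3) ≤ 2774 for integer n.
n = 26 gives 2626 ≤ 2774, while n = 27 gives 2835 > 2774; so the answer is 2626.

2626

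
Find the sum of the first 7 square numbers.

140

Σ_{i=1}^{7} i² = 7·8·15/6 = 140.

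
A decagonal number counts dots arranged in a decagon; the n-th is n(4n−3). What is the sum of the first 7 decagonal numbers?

476

Σ i(4i−3) = 4Σi² − 3Σi over i = 1..7.
Σi = 28 and Σi² = 140.
4·140 − 3·28 = 476.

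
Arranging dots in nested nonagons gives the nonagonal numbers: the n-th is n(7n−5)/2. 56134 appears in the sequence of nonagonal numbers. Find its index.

127

Set n(7n−5)/2 = 56134, giving 7n² − 5n − 112268 = 0.
So n = (5 + 1773) / 14 = 1778/14 = 127.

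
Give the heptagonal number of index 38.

3553

The 38th heptagonal number is n(5n−3)/2 with n = 38.
38·(5·38 − 3)/2 = 38·187/2 = 3553.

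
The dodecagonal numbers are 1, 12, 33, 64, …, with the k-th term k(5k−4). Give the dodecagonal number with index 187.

The 187th dodecagonal number is n(5n−4) with n = 187.
187·(5·187 − 4) = 187·931 = 174097.

174097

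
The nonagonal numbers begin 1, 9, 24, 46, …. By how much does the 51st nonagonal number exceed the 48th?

1032

51·(7·51 − 5)/2 = 8976 and 48·(7·48 − 5)/2 = 7944.
Difference: 8976 − 7944 = 1032.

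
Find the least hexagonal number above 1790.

1891

Solve n(2n−1) > 1790 for integer n.
The largest n with value ≤ 1790 is 30 (since 1770 ≤ 1790 < 1891), so the first above is n = 31, value 1891.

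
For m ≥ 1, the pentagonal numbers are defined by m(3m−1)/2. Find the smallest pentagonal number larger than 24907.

Solve n(3n−1)/2 > 24907 for integer n.
The largest n with value ≤ 24907 is 129 (since 24897 ≤ 24907 < 25285), so the first above is n = 130, value 25285.

25285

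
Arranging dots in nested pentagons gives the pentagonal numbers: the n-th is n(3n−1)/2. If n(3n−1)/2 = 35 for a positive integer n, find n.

5

Set n(3n−1)/2 = 35, giving 3n² − n − 70 = 0.
So n = (1 + 29) / 6 = 30/6 = 5.
Check: 5·(3·5 − 1)/2 = 35. ✓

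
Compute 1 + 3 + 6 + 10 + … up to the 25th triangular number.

Σ i(i+1)/2 = (Σi² + Σi) / 2 over i = 1..25.
Σi = 325 and Σi² = 5525.
(1·5525 + 1·325) / 2 = 5850/2 = 2925.

2925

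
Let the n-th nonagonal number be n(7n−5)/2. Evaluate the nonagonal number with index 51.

8976

The 51st nonagonal number is n(7n−5)/2 with n = 51.
51·(7·51 − 5)/2 = 51·352/2 = 51·176 = 8976.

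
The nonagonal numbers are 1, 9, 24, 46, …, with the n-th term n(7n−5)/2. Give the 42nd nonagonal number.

6069

42·(7·42 − 5)/2 = 42·289/2 = 6069.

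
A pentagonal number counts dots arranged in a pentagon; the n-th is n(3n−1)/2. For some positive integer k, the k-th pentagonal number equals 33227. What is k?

149

Set n(3n−1)/2 = 33227, giving 3n² − n − 66454 = 0.
So n = (1 + 893) / 6 = 894/6 = 149.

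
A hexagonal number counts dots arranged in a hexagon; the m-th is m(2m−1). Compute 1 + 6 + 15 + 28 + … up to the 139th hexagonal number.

Σ i(2i−1) = 2Σi² − Σi over i = 1..139.
Σi = 9730 and Σi² = 904890.
2·904890 − 1·9730 = 1800050.

1800050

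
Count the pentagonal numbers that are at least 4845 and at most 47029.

The n-th pentagonal number is n(3n−1)/2.
Smallest index with value ≥ 4845: n = 57 (giving 4845).
Largest index with value ≤ 47029: n = 177 (giving 46905).
Indices 57 through 177: 121 terms.

121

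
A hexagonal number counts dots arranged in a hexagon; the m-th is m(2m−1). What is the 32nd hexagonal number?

32·(2·32 − 1) = 32·63 = 2016.

2016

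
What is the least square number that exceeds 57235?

Solve n² > 57235 for integer n.
The largest n with value ≤ 57235 is 239 (since 57121 ≤ 57235 < 57600), so the first above is n = 240, value 57600.

57600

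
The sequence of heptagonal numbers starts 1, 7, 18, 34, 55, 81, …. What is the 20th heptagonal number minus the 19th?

96

Consecutive heptagonal numbers differ by 5n − 4: here 5·20 − 4 = 96.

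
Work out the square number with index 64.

4096

The 64th square number is n² with n = 64.
64² = 4096.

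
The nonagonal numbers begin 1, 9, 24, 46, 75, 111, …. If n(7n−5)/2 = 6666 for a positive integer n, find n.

Set n(7n−5)/2 = 6666, giving 7n² − 5n − 13332 = 0.
So n = (5 + 611) / 14 = 616/14 = 44.

44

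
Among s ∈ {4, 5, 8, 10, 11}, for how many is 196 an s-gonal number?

2

s = 4: P(4, 14) = 196. ✓
s = 5: P(5, 11) = 176 and P(5, 12) = 210; 196 is not s-gonal.
s = 8: P(8, 8) = 176 and P(8, 9) = 225; 196 is not s-gonal.
s = 10: P(10, 7) = 175 and P(10, 8) = 232; 196 is not s-gonal.
s = 11: P(11, 7) = 196. ✓
Hits: s ∈ {4, 11} → 2.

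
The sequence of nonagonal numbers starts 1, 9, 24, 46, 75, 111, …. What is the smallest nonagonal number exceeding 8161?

Solve n(7n−5)/2 > 8161 for integer n.
The largest n with value ≤ 8161 is 48 (since 7944 ≤ 8161 < 8281), so the first above is n = 49, value 8281.

8281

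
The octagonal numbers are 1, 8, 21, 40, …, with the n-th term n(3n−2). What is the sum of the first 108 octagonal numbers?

1265490

Σ i(3i−2) = 3Σi² − 2Σi over i = 1..108.
Σi = 5886 and Σi² = 425754.
3·425754 − 2·5886 = 1265490.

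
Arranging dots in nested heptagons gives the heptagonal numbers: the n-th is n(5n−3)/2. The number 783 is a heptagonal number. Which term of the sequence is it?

18

Set n(5n−3)/2 = 783, giving 5n² − 3n − 1566 = 0.
So n = (3 + 177) / 10 = 180/10 = 18.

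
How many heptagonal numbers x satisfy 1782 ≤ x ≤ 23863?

The n-th heptagonal number is n(5n−3)/2.
Smallest index with value ≥ 1782: n = 27 (giving 1782).
Largest index with value ≤ 23863: n = 98 (giving 23863).
Indices 27 through 98: 72 terms.

72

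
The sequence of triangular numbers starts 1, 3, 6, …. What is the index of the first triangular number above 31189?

250

Solve n(n+1)/2 > 31189 for integer n.
The largest n with value ≤ 31189 is 249 (since 31125 ≤ 31189 < 31375), so the first above is n = 250, value 31375.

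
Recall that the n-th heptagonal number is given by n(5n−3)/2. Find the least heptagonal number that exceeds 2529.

2673

Solve n(5n−3)/2 > 2529 for integer n.
The largest n with value ≤ 2529 is 32 (since 2512 ≤ 2529 < 2673), so the first above is n = 33, value 2673.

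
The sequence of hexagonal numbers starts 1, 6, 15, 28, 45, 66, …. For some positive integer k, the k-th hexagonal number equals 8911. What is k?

67

Set n(2n−1) = 8911, giving 2n² − n − 8911 = 0.
So n = (1 + 267) / 4 = 268/4 = 67.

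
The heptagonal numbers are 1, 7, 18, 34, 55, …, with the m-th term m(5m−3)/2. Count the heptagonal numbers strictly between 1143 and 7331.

The n-th heptagonal number is n(5n−3)/2.
Smallest index with value > 1143: n = 22 (giving 1177).
Largest index with value < 7331: n = 54 (giving 7209).
Indices 22 through 54: 33 terms.

33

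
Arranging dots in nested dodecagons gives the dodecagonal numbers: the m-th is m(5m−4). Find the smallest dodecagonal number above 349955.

Solve n(5n−4) > 349955 for integer n.
The largest n with value ≤ 349955 is 264 (since 347424 ≤ 349955 < 350065), so the first above is n = 265, value 350065.

350065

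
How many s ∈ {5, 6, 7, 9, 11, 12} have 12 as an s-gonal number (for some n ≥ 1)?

2

s = 5: P(5, 3) = 12. ✓
s = 6: P(6, 2) = 6 and P(6, 3) = 15; 12 is not s-gonal.
s = 7: P(7, 2) = 7 and P(7, 3) = 18; 12 is not s-gonal.
s = 9: P(9, 2) = 9 and P(9, 3) = 24; 12 is not s-gonal.
s = 11: P(11, 2) = 11 and P(11, 3) = 30; 12 is not s-gonal.
s = 12: P(12, 2) = 12. ✓
Hits: s ∈ {5, 12} → 2.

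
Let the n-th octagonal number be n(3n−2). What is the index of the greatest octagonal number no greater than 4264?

38

Solve n(3n−2) ≤ 4264 for integer n.
n = 38 gives 4256 ≤ 4264, while n = 39 gives 4485 > 4264; so the answer is index 38.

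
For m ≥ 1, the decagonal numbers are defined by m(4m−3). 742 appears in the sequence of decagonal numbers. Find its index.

Set n(4n−3) = 742, giving 4n² − 3n − 742 = 0.
The discriminant is 9 + 16·742 = 11881, and √11881 = 109.
So n = (3 + 109) / 8 = 112/8 = 14.

14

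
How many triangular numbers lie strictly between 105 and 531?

The n-th triangular number is n(n+1)/2.
Smallest index with value > 105: n = 15 (giving 120).
Largest index with value < 531: n = 32 (giving 528).
Indices 15 through 32: 18 terms.

18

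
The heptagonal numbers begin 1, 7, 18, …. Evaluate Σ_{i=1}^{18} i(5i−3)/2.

Σ i(5i−3)/2 = (5Σi² − 3Σi) / 2 over i = 1..18.
Σi = 171 and Σi² = 2109.
(5·2109 − 3·171) / 2 = 10032/2 = 5016.

5016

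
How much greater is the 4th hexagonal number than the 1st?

4·(2·4 − 1) = 28 and 1·(2·1 − 1) = 1.
Difference: 28 − 1 = 27.

27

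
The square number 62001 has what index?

We need n² = 62001, so n = √62001 = 249.

249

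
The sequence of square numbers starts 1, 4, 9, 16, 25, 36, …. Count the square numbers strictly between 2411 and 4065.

14

The n-th square number is n².
Smallest index with value > 2411: n = 50 (giving 2500).
Largest index with value < 4065: n = 63 (giving 3969).
Indices 50 through 63: 14 terms.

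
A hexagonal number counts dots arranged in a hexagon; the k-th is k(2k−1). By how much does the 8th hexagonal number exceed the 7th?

Consecutive hexagonal numbers differ by 4n − 3: here 4·8 − 3 = 29.

29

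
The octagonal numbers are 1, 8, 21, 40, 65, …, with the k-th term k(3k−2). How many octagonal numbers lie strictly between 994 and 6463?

28

The n-th octagonal number is n(3n−2).
Smallest index with value > 994: n = 19 (giving 1045).
Largest index with value < 6463: n = 46 (giving 6256).
Indices 19 through 46: 28 terms.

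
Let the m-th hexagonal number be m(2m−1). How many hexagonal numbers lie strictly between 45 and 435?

The n-th hexagonal number is n(2n−1).
Smallest index with value > 45: n = 6 (giving 66).
Largest index with value < 435: n = 14 (giving 378).
Indices 6 through 14: 9 terms.

9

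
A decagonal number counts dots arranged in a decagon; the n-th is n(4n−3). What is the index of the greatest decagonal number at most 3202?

28

Solve n(4n−3) ≤ 3202 for integer n.
n = 28 gives 3052 ≤ 3202, while n = 29 gives 3277 > 3202; so the answer is index 28.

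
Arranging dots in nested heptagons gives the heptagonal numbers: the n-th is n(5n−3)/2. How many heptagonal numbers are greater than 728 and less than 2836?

16

The n-th heptagonal number is n(5n−3)/2.
Smallest index with value > 728: n = 18 (giving 783).
Largest index with value < 2836: n = 33 (giving 2673).
Indices 18 through 33: 16 terms.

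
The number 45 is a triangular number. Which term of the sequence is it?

Set n(n+1)/2 = 45, giving n² + n − 90 = 0.
The discriminant is 1 + 8·45 = 361, and √361 = 19.
So n = (-1 + 19) / 2 = 18/2 = 9.
Check: 9·10/2 = 45. ✓

9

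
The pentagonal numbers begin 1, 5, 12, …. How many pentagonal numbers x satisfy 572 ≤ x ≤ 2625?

The n-th pentagonal number is n(3n−1)/2.
Smallest index with value ≥ 572: n = 20 (giving 590).
Largest index with value ≤ 2625: n = 42 (giving 2625).
Indices 20 through 42: 23 terms.

23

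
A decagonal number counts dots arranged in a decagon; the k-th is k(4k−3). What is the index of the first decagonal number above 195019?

Solve n(4n−3) > 195019 for integer n.
The largest n with value ≤ 195019 is 221 (since 194701 ≤ 195019 < 196470), so the first above is n = 222, value 196470.

222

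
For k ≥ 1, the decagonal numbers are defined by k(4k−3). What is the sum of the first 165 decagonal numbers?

6002975

Σ i(4i−3) = 4Σi² − 3Σi over i = 1..165.
Σi = 13695 and Σi² = 1511015.
4·1511015 − 3·13695 = 6002975.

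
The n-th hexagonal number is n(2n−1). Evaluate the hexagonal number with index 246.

The 246th hexagonal number is n(2n−1) with n = 246.
246·(2·246 − 1) = 246·491 = 120786.

120786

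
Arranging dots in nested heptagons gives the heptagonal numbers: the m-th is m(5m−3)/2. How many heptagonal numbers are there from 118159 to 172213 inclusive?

45

The n-th heptagonal number is n(5n−3)/2.
Smallest index with value ≥ 118159: n = 218 (giving 118483).
Largest index with value ≤ 172213: n = 262 (giving 171217).
Indices 218 through 262: 45 terms.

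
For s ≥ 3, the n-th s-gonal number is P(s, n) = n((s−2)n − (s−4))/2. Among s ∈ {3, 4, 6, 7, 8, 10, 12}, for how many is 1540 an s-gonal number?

3

s = 3: P(3, 55) = 1540. ✓
s = 4: P(4, 39) = 1521 and P(4, 40) = 1600; 1540 is not s-gonal.
s = 6: P(6, 28) = 1540. ✓
s = 7: P(7, 25) = 1525 and P(7, 26) = 1651; 1540 is not s-gonal.
s = 8: P(8, 22) = 1408 and P(8, 23) = 1541; 1540 is not s-gonal.
s = 10: P(10, 20) = 1540. ✓
s = 12: P(12, 17) = 1377 and P(12, 18) = 1548; 1540 is not s-gonal.
Hits: s ∈ {3, 6, 10} → 3.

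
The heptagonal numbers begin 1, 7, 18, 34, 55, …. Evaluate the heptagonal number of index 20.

970

The 20th heptagonal number is n(5n−3)/2 with n = 20.
20·(5·20 − 3)/2 = 20·97/2 = 970.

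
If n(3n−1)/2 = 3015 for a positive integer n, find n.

Set n(3n−1)/2 = 3015, giving 3n² − n − 6030 = 0.
The discriminant is 1 + 24·3015 = 72361, and √72361 = 269.
So n = (1 + 269) / 6 = 270/6 = 45.

45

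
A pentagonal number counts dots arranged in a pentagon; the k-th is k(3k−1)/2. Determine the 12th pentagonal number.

The 12th pentagonal number is n(3n−1)/2 with n = 12.
12·(3·12 − 1)/2 = 12·35/2 = 210.

210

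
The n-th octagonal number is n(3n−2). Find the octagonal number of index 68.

The 68th octagonal number is n(3n−2) with n = 68.
68·(3·68 − 2) = 68·202 = 13736.

13736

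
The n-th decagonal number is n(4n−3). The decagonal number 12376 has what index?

Set n(4n−3) = 12376, giving 4n² − 3n − 12376 = 0.
The discriminant is 9 + 16·12376 = 198025, and √198025 = 445.
So n = (3 + 445) / 8 = 448/8 = 56.
Check: 56·(4·56 − 3) = 12376. ✓

56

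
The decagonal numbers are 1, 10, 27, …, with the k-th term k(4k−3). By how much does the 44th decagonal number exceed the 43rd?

Consecutive decagonal numbers differ by 8n − 7: here 8·44 − 7 = 345.

345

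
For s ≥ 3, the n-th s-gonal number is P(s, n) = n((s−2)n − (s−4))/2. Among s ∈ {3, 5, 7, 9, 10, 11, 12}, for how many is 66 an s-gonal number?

1

s = 3: P(3, 11) = 66. ✓
s = 5: P(5, 6) = 51 and P(5, 7) = 70; 66 is not s-gonal.
s = 7: P(7, 5) = 55 and P(7, 6) = 81; 66 is not s-gonal.
s = 9: P(9, 4) = 46 and P(9, 5) = 75; 66 is not s-gonal.
s = 10: P(10, 4) = 52 and P(10, 5) = 85; 66 is not s-gonal.
s = 11: P(11, 4) = 58 and P(11, 5) = 95; 66 is not s-gonal.
s = 12: P(12, 4) = 64 and P(12, 5) = 105; 66 is not s-gonal.
Hits: s ∈ {3} → 1.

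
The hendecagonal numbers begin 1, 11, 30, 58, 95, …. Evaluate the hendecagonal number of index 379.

The 379th hendecagonal number is n(9n−7)/2 with n = 379.
379·(9·379 − 7)/2 = 379·3404/2 = 379·1702 = 645058.

645058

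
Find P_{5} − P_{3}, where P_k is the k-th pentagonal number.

5·(3·5 − 1)/2 = 35 and 3·(3·3 − 1)/2 = 12.
Difference: 35 − 12 = 23.

23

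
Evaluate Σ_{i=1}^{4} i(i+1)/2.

20

Σ i(i+1)/2 = (Σi² + Σi) / 2 over i = 1..4.
Σi = 10 and Σi² = 30.
(1·30 + 1·10) / 2 = 40/2 = 20.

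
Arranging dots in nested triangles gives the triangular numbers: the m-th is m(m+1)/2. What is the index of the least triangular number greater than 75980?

390

Solve n(n+1)/2 > 75980 for integer n.
The largest n with value ≤ 75980 is 389 (since 75855 ≤ 75980 < 76245), so the first above is n = 390, value 76245.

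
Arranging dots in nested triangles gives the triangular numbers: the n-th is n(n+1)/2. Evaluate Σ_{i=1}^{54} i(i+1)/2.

Σ i(i+1)/2 = (Σi² + Σi) / 2 over i = 1..54.
Σi = 1485 and Σi² = 53955.
(1·53955 + 1·1485) / 2 = 55440/2 = 27720.

27720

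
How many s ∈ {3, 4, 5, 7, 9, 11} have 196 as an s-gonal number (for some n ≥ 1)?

s = 3: P(3, 19) = 190 and P(3, 20) = 210; 196 is not s-gonal.
s = 4: P(4, 14) = 196. ✓
s = 5: P(5, 11) = 176 and P(5, 12) = 210; 196 is not s-gonal.
s = 7: P(7, 9) = 189 and P(7, 10) = 235; 196 is not s-gonal.
s = 9: P(9, 7) = 154 and P(9, 8) = 204; 196 is not s-gonal.
s = 11: P(11, 7) = 196. ✓
Hits: s ∈ {4, 11} → 2.

2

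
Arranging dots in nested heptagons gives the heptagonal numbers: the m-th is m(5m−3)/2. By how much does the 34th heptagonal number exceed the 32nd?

327

34·(5·34 − 3)/2 = 2839 and 32·(5·32 − 3)/2 = 2512.
Difference: 2839 − 2512 = 327.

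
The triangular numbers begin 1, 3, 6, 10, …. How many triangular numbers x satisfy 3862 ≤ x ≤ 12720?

72

The n-th triangular number is n(n+1)/2.
Smallest index with value ≥ 3862: n = 88 (giving 3916).
Largest index with value ≤ 12720: n = 159 (giving 12720).
Indices 88 through 159: 72 terms.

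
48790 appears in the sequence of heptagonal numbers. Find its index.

140

Set n(5n−3)/2 = 48790, giving 5n² − 3n − 97580 = 0.
So n = (3 + 1397) / 10 = 1400/10 = 140.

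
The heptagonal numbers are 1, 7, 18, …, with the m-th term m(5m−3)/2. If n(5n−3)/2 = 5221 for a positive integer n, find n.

Set n(5n−3)/2 = 5221, giving 5n² − 3n − 10442 = 0.
The discriminant is 9 + 40·5221 = 208849, and √208849 = 457.
So n = (3 + 457) / 10 = 460/10 = 46.

46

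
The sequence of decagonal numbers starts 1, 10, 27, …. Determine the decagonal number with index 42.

42·(4·42 − 3) = 42·165 = 6930.

6930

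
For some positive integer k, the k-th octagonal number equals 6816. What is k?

Set n(3n−2) = 6816, giving 3n² − 2n − 6816 = 0.
The discriminant is 4 + 12·6816 = 81796, and √81796 = 286.
So n = (2 + 286) / 6 = 288/6 = 48.

48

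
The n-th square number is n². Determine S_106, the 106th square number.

11236

106² = 11236.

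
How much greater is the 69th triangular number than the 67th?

137

69·70/2 = 2415 and 67·68/2 = 2278.
Difference: 2415 − 2278 = 137.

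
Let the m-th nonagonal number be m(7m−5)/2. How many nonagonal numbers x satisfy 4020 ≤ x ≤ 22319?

46

The n-th nonagonal number is n(7n−5)/2.
Smallest index with value ≥ 4020: n = 35 (giving 4200).
Largest index with value ≤ 22319: n = 80 (giving 22200).
Indices 35 through 80: 46 terms.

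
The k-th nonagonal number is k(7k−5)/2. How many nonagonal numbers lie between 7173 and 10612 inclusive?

10

The n-th nonagonal number is n(7n−5)/2.
Smallest index with value ≥ 7173: n = 46 (giving 7291).
Largest index with value ≤ 10612: n = 55 (giving 10450).
Indices 46 through 55: 10 terms.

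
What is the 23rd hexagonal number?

The 23rd hexagonal number is n(2n−1) with n = 23.
23·(2·23 − 1) = 23·45 = 1035.

1035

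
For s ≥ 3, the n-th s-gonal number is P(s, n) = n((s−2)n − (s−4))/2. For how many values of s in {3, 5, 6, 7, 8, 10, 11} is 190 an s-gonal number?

s = 3: P(3, 19) = 190. ✓
s = 5: P(5, 11) = 176 and P(5, 12) = 210; 190 is not s-gonal.
s = 6: P(6, 10) = 190. ✓
s = 7: P(7, 9) = 189 and P(7, 10) = 235; 190 is not s-gonal.
s = 8: P(8, 8) = 176 and P(8, 9) = 225; 190 is not s-gonal.
s = 10: P(10, 7) = 175 and P(10, 8) = 232; 190 is not s-gonal.
s = 11: P(11, 6) = 141 and P(11, 7) = 196; 190 is not s-gonal.
Hits: s ∈ {3, 6} → 2.

2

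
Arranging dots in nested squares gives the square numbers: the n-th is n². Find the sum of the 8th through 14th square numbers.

875

Σ_{i=8}^{14} i² = 1015 − 140 = 875.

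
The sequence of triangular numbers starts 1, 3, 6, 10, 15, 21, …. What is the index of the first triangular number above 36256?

Solve n(n+1)/2 > 36256 for integer n.
The largest n with value ≤ 36256 is 268 (since 36046 ≤ 36256 < 36315), so the first above is n = 269, value 36315.

269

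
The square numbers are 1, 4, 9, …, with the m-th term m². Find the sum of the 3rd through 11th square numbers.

Σ_{i=3}^{11} i² = 506 − 5 = 501.

501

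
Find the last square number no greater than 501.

Solve n² ≤ 501 for integer n.
n = 22 gives 484 ≤ 501, while n = 23 gives 529 > 501; so the answer is 484.

484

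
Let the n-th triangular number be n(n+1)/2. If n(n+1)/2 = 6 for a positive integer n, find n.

Set n(n+1)/2 = 6, giving n² + n − 12 = 0.
The discriminant is 1 + 8·6 = 49, and √49 = 7.
So n = (-1 + 7) / 2 = 6/2 = 3.
Check: 3·4/2 = 6. ✓

3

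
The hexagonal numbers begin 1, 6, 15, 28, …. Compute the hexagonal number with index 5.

45

5·(2·5 − 1) = 5·9 = 45.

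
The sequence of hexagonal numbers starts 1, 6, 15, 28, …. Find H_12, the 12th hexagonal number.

The 12th hexagonal number is n(2n−1) with n = 12.
12·(2·12 − 1) = 12·23 = 276.

276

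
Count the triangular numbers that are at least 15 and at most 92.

9

The n-th triangular number is n(n+1)/2.
Smallest index with value ≥ 15: n = 5 (giving 15).
Largest index with value ≤ 92: n = 13 (giving 91).
Indices 5 through 13: 9 terms.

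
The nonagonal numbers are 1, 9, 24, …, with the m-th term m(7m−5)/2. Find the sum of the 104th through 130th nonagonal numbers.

Σ i(7i−5)/2 = (7Σi² − 5Σi) / 2 over i = 104..130.
Σi = 8515 − 5356 = 3159 and Σi² = 740805 − 369564 = 371241.
(7·371241 − 5·3159) / 2 = 2582892/2 = 1291446.

1291446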